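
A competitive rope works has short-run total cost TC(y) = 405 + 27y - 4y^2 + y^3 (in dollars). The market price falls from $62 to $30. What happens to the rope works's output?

Output falls from 5 to 3

MC = 27 - 8y + 3y^2; the shutdown threshold is min AVC = $23 (at y = 2).
With P = $62 above the shutdown price, P = MC gives y = 5.
At P = $30 ≥ min AVC, set P = MC: y = 3. The firm stays open but cuts output.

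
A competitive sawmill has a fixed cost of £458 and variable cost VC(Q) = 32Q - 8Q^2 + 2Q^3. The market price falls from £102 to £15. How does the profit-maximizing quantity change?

Output falls from 5 to 0 (the firm shuts down)

MC = 32 - 16Q + 6Q^2; the shutdown threshold is min AVC = £24 (at Q = 2).
At P = £102 ≥ min AVC, set P = MC on the rising branch: Q = 5.
At P = £15 < min AVC = £24, price no longer covers variable cost at any output, so the firm shuts down: Q = 0.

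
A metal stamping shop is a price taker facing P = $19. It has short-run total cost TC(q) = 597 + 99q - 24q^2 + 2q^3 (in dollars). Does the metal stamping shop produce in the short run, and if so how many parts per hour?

Shut down

From TC, MC = TC'(q) = 99 - 48q + 6q^2 and AVC = VC/q = 99 - 24q + 2q^2.
AVC hits its minimum where MC = AVC, at q = 6, giving min AVC = 99 - 24·6 + 2·6^2 = $27.
P = $19 lies below min AVC = $27; no output level covers variable cost.
Shutting down limits the loss to fixed cost, $597.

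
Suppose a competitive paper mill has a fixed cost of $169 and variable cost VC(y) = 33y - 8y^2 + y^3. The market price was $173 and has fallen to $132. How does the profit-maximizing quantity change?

Output falls from 10 to 9

MC = 33 - 16y + 3y^2; the shutdown threshold is min AVC = $17 (at y = 4).
At P = $173 ≥ min AVC, set P = MC on the rising branch: y = 10.
At P = $132 ≥ min AVC, set P = MC: y = 9. The firm stays open but cuts output.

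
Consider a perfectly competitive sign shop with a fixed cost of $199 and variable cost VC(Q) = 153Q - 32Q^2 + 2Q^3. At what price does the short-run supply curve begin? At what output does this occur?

$25 per unit, at Q = 8

The shutdown price is the minimum of AVC. VC = 153Q - 32Q^2 + 2Q^3, so AVC = 153 - 32Q + 2Q^2.
dAVC/dQ = -32 + 4Q = 0 gives Q = 8. min AVC = 153 - 32·8 + 2·8^2 = 25.
For P < $25 the firm produces nothing.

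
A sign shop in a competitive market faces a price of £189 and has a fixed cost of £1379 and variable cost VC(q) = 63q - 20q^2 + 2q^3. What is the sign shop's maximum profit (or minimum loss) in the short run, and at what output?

AVC = 63 - 20q + 2q^2; min AVC = £13 at q = 5. Since P = £189 ≥ min AVC, the firm produces.
With MC = 63 - 40q + 6q^2, P = MC on the upward-sloping part at q* = 9.
TR = 189·9 = 1701. TC = 1379 + 405 = 1784. Profit = 1701 − 1784 = -£83.
That loss of £83 beats the £1379 the firm would lose by shutting down; producing recovers £1296 of fixed cost.

Profit = -£83 at q = 9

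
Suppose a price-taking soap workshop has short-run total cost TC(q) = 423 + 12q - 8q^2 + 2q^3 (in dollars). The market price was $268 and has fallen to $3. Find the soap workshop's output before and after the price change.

MC = 12 - 16q + 6q^2; the shutdown threshold is min AVC = $4 (at q = 2).
At P = $268 ≥ min AVC, set P = MC on the rising branch: q = 8.
At P = $3 < min AVC = $4, price no longer covers variable cost at any output, so the firm shuts down: q = 0.

Output falls from 8 to 0 (the firm shuts down)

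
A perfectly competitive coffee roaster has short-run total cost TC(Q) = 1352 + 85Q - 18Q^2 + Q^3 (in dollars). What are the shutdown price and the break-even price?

Shutdown price = $4; break-even price = $124

Shutdown price = min AVC. AVC = 85 - 18Q + Q^2, with vertex at Q = 9 and minimum $4.
ATC = 1352/Q + 85 - 18Q + Q^2. Setting dATC/dQ = −1352/Q^2 − 18 + 2Q = 0 gives Q = 13 (since 2·13^3 − 18·13^2 = 1352).
min ATC = 1352/13 + 85 − 18·13 + 13^2 = $124. That is the break-even price.
Between these two prices the firm operates at a loss; above $124 it earns a profit.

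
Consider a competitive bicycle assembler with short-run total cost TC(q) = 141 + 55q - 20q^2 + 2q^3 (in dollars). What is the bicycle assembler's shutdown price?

Short-run supply begins at min AVC. From VC = 55q - 20q^2 + 2q^3, AVC = 55 - 20q + 2q^2.
dAVC/dq = -20 + 4q = 0 gives q = 5. min AVC = 55 - 20·5 + 2·5^2 = 5.
For P < $5 the firm produces nothing.

$5 per unit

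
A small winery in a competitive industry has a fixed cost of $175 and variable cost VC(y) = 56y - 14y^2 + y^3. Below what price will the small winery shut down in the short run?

$7 per unit

Short-run supply begins at min AVC. From VC = 56y - 14y^2 + y^3, AVC = 56 - 14y + y^2.
At the minimum of AVC, MC = AVC. MC = 56 - 28y + 3y^2; setting MC = AVC gives 2y^2 - 14y = 0, so y = 7. min AVC = 7.
For P < $7 the firm produces nothing.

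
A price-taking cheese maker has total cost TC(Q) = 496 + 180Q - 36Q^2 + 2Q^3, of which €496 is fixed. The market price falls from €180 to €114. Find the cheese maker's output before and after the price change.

MC = 180 - 72Q + 6Q^2; the shutdown threshold is min AVC = €18 (at Q = 9).
At P = €180 ≥ min AVC, set P = MC on the rising branch: Q = 12.
At P = €114 ≥ min AVC, set P = MC: Q = 11. The firm stays open but cuts output.

Output falls from 12 to 11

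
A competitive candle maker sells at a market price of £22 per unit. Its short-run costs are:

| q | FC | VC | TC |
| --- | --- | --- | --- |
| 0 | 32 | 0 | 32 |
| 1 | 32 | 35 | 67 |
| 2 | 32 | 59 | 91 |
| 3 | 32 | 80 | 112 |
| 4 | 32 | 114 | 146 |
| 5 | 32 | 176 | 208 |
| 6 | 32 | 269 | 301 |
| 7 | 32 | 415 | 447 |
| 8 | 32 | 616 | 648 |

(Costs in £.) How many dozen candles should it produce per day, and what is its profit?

q = 0 (shut down); profit = -£32

Tabulate TR − TC: q=0: -32; q=1: -45; q=2: -47; q=3: -46; q=4: -58; q=5: -98; q=6: -169; q=7: -293; q=8: -472.
Profit is highest at q = 0. Equivalently, the lowest AVC in the table is 80/3 ≈ £26.67 at q = 3, and P = £22 falls below it — price never covers variable cost, so the firm shuts down and loses only its fixed cost.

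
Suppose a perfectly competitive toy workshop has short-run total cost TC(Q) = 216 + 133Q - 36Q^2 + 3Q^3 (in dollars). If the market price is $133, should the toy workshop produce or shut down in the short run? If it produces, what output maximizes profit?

Produce at Q = 8

Strip out fixed cost: VC = 133Q - 36Q^2 + 3Q^3. Then AVC = 133 - 36Q + 3Q^2 and MC = 133 - 72Q + 9Q^2.
AVC is minimized where dAVC/dQ = -36 + 6Q = 0, at Q = 6; min AVC = 133 - 36·6 + 3·6^2 = $25.
Because $133 ≥ $25, revenue can cover variable cost; the firm operates.
Set P = MC: 133 = 133 - 72Q + 9Q^2 → -72Q + 9Q^2 = 0. The roots are Q = 0 and Q = 8; the profit-maximizing output is on the rising part of MC, so Q* = 8.
Check: AVC at Q = 8 is $37 ≤ P, so revenue covers variable cost.
Profit = P·Q − TC = 133·8 − 512 = $552.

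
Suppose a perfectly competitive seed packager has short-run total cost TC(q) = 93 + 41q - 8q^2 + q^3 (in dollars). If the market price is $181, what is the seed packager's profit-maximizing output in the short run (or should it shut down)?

From TC, MC = TC'(q) = 41 - 16q + 3q^2 and AVC = VC/q = 41 - 8q + q^2.
The AVC parabola has its vertex at q = 8/2 = 4, where AVC = 41 - 8·4 + 4^2 = $25.
Because $181 ≥ $25, revenue can cover variable cost; the firm operates.
Set P = MC: 181 = 41 - 16q + 3q^2 → -140 - 16q + 3q^2 = 0. The roots are q = -14/3 and q = 10; the profit-maximizing output is on the rising part of MC, so q* = 10.
Check: AVC at q = 10 is $61 ≤ P, so revenue covers variable cost.
Profit = P·q − TC = 181·10 − 703 = $1107.

Produce at q = 10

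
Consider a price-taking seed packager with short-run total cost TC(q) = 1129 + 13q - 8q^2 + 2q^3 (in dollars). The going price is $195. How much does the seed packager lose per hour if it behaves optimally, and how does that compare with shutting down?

Profit = -$149 at q = 7

AVC = 13 - 8q + 2q^2 has its minimum $5 at q = 2; price $195 clears that bar, so the firm operates.
With MC = 13 - 16q + 6q^2, P = MC on the upward-sloping part at q* = 7.
TR = 195·7 = 1365. TC = 1129 + 385 = 1514. Profit = 1365 − 1514 = -$149.
Shutting down would mean losing the fixed cost of $1129, so operating at a loss of $149 is better by $980.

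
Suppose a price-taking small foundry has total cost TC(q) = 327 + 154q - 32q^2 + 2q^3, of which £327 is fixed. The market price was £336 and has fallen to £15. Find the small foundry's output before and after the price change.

MC = 154 - 64q + 6q^2; the shutdown threshold is min AVC = £26 (at q = 8).
With P = £336 above the shutdown price, P = MC gives q = 13.
At P = £15 < min AVC = £26, price no longer covers variable cost at any output, so the firm shuts down: q = 0.

Output falls from 13 to 0 (the firm shuts down)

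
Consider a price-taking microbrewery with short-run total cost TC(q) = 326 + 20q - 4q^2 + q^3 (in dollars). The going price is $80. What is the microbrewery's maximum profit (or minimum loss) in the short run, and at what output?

AVC = 20 - 4q + q^2 has its minimum $16 at q = 2; price $80 clears that bar, so the firm operates.
MC = 20 - 8q + 3q^2. Setting P = MC and taking the root on the rising branch gives q* = 6.
TR = 80·6 = 480. TC = 326 + 192 = 518. Profit = 480 − 518 = -$38.
Shutting down would mean losing the fixed cost of $326, so operating at a loss of $38 is better by $288.

Profit = -$38 at q = 6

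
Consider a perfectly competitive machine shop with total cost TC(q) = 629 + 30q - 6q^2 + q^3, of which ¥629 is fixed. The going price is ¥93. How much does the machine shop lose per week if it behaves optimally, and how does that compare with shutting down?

Profit = -¥237 at q = 7

AVC = 30 - 6q + q^2; min AVC = ¥21 at q = 3. Since P = ¥93 ≥ min AVC, the firm produces.
With MC = 30 - 12q + 3q^2, P = MC on the upward-sloping part at q* = 7.
TR = 93·7 = 651. TC = 629 + 259 = 888. Profit = 651 − 888 = -¥237.
By producing, the firm covers all variable cost plus ¥392 of fixed cost; shutting down would lose the full ¥629.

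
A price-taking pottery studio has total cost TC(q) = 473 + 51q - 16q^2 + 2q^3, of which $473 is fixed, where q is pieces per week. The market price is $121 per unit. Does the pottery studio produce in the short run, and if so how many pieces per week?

Produce at q = 7

Strip out fixed cost: VC = 51q - 16q^2 + 2q^3. Then AVC = 51 - 16q + 2q^2 and MC = 51 - 32q + 6q^2.
AVC hits its minimum where MC = AVC, at q = 4, giving min AVC = 51 - 16·4 + 2·4^2 = $19.
P = $121 exceeds min AVC = $19, so the firm stays open.
Set P = MC: 121 = 51 - 32q + 6q^2 → -70 - 32q + 6q^2 = 0. The roots are q = -5/3 and q = 7; the profit-maximizing output is on the rising part of MC, so q* = 7.
Check: AVC at q = 7 is $37 ≤ P, so revenue covers variable cost.
Profit = P·q − TC = 121·7 − 732 = $115.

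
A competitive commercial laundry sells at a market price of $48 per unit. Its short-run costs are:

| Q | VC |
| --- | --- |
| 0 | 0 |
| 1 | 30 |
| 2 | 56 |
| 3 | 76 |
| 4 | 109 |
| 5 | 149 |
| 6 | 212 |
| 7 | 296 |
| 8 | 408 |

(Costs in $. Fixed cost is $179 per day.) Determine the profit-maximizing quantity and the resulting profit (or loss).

Q = 5; profit = -$88

Tabulate TR − TC: Q=0: -179; Q=1: -161; Q=2: -139; Q=3: -111; Q=4: -96; Q=5: -88; Q=6: -103; Q=7: -139; Q=8: -203.
Profit is maximized at Q = 5. AVC there is 149/5 = $29.80 ≤ P, so producing beats shutting down (which would give -$179).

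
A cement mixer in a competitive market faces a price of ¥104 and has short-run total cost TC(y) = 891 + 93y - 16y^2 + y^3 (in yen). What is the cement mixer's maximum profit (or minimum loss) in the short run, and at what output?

Profit = -¥165 at y = 11

AVC = 93 - 16y + y^2 has its minimum ¥29 at y = 8; price ¥104 clears that bar, so the firm operates.
MC = 93 - 32y + 3y^2. Setting P = MC and taking the root on the rising branch gives y* = 11.
TR = 104·11 = 1144. TC = 891 + 418 = 1309. Profit = 1144 − 1309 = -¥165.
Shutting down would mean losing the fixed cost of ¥891, so operating at a loss of ¥165 is better by ¥726.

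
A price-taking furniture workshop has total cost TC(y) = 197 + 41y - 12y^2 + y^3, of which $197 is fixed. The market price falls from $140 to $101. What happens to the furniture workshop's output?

Output falls from 11 to 10

AVC = 41 - 12y + y^2, minimized at y = 6 where min AVC = $5. MC = 41 - 24y + 3y^2.
At P = $140 ≥ min AVC, set P = MC on the rising branch: y = 11.
At P = $101 ≥ min AVC, set P = MC: y = 10. The firm stays open but cuts output.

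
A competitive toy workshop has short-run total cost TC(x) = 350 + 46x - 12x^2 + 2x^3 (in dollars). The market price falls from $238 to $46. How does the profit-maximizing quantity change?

AVC = 46 - 12x + 2x^2, minimized at x = 3 where min AVC = $28. MC = 46 - 24x + 6x^2.
With P = $238 above the shutdown price, P = MC gives x = 8.
At P = $46 ≥ min AVC, set P = MC: x = 4. The firm stays open but cuts output.

Output falls from 8 to 4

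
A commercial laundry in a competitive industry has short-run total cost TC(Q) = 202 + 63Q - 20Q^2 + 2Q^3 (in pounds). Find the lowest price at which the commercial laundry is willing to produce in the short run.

Short-run supply begins at min AVC. From VC = 63Q - 20Q^2 + 2Q^3, AVC = 63 - 20Q + 2Q^2.
At the minimum of AVC, MC = AVC. MC = 63 - 40Q + 6Q^2; setting MC = AVC gives 4Q^2 - 20Q = 0, so Q = 5. min AVC = 13.
So the shutdown price is £13.

£13 per unit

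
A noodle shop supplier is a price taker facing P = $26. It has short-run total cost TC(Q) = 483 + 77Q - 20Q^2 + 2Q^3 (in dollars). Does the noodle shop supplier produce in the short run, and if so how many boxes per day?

Variable cost is VC = 77Q - 20Q^2 + 2Q^3, so AVC = VC/Q = 77 - 20Q + 2Q^2 and MC = dTC/dQ = 77 - 40Q + 6Q^2.
AVC is minimized where dAVC/dQ = -20 + 4Q = 0, at Q = 5; min AVC = 77 - 20·5 + 2·5^2 = $27.
With P < min AVC ($26 < $27), every unit sold adds to the loss.
Best response: produce nothing and absorb the $483 fixed cost.

Shut down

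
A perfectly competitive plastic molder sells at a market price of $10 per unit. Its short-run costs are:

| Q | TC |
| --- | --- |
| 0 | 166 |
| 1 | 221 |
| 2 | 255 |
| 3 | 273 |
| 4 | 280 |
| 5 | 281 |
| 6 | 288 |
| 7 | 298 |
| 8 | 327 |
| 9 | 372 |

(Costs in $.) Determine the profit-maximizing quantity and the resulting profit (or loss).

Q = 0 (shut down); profit = -$166

Profit at each row (π = 10Q − TC): Q=0: -166; Q=1: -211; Q=2: -235; Q=3: -243; Q=4: -240; Q=5: -231; Q=6: -228; Q=7: -228; Q=8: -247; Q=9: -282.
Profit is highest at Q = 0. Equivalently, the lowest AVC in the table is 132/7 ≈ $18.86 at Q = 7, and P = $10 falls below it — price never covers variable cost, so the firm shuts down and loses only its fixed cost.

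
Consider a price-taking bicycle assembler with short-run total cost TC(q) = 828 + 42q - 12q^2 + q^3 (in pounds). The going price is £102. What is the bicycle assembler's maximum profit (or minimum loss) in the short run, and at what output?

Profit = -£28 at q = 10

AVC = 42 - 12q + q^2; min AVC = £6 at q = 6. Since P = £102 ≥ min AVC, the firm produces.
MC = 42 - 24q + 3q^2. Setting P = MC and taking the root on the rising branch gives q* = 10.
TR = 102·10 = 1020. TC = 828 + 220 = 1048. Profit = 1020 − 1048 = -£28.
That loss of £28 beats the £828 the firm would lose by shutting down; producing recovers £800 of fixed cost.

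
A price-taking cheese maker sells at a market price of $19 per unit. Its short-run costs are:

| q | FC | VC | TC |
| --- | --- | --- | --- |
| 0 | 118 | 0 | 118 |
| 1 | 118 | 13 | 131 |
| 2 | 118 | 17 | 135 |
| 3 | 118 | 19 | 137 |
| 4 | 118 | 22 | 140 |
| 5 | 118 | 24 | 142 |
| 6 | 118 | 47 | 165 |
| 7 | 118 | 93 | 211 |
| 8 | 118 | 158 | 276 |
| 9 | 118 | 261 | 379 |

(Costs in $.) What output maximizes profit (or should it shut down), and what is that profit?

q = 5; profit = -$47

Compute π = P·q − TC at each output: q=0: -118; q=1: -112; q=2: -97; q=3: -80; q=4: -64; q=5: -47; q=6: -51; q=7: -78; q=8: -124; q=9: -208.
Profit is maximized at q = 5. AVC there is 24/5 = $4.80 ≤ P, so producing beats shutting down (which would give -$118).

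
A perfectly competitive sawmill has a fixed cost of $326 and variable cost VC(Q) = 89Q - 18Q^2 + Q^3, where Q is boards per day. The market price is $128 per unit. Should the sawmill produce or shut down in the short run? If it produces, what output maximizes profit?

Produce at Q = 13

Strip out fixed cost: VC = 89Q - 18Q^2 + Q^3. Then AVC = 89 - 18Q + Q^2 and MC = 89 - 36Q + 3Q^2.
AVC hits its minimum where MC = AVC, at Q = 9, giving min AVC = 89 - 18·9 + 9^2 = $8.
P = $128 exceeds min AVC = $8, so the firm stays open.
P = MC gives -39 - 36Q + 3Q^2 = 0, with roots -1 and 13. Take the larger (rising MC): Q* = 13.
Check: AVC at Q = 13 is $24 ≤ P, so revenue covers variable cost.
Profit = P·Q − TC = 128·13 − 638 = $1026.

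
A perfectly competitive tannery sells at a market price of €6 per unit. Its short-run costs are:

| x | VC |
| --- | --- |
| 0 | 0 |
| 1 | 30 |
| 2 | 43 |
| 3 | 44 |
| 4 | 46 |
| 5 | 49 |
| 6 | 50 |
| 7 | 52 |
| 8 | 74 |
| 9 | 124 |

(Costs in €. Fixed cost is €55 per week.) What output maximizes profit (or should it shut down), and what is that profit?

x = 0 (shut down); profit = -€55

Compute π = P·x − TC at each output: x=0: -55; x=1: -79; x=2: -86; x=3: -81; x=4: -77; x=5: -74; x=6: -69; x=7: -65; x=8: -81; x=9: -125.
Profit is highest at x = 0. Equivalently, the lowest AVC in the table is 52/7 ≈ €7.43 at x = 7, and P = €6 falls below it — price never covers variable cost, so the firm shuts down and loses only its fixed cost.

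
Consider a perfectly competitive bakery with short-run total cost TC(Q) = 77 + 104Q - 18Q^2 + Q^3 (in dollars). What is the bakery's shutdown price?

The shutdown price is the minimum of AVC. VC = 104Q - 18Q^2 + Q^3, so AVC = 104 - 18Q + Q^2.
At the minimum of AVC, MC = AVC. MC = 104 - 36Q + 3Q^2; setting MC = AVC gives 2Q^2 - 18Q = 0, so Q = 9. min AVC = 23.
For P < $23 the firm produces nothing.

$23 per unit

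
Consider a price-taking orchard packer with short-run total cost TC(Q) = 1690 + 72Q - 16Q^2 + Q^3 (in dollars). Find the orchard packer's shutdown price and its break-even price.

AVC = 72 - 16Q + Q^2; minimized at Q = 8, giving min AVC = $8. That is the shutdown price.
ATC = 1690/Q + 72 - 16Q + Q^2. Setting dATC/dQ = −1690/Q^2 − 16 + 2Q = 0 gives Q = 13 (since 2·13^3 − 16·13^2 = 1690).
min ATC = 1690/13 + 72 − 16·13 + 13^2 = $163. That is the break-even price.
Between these two prices the firm operates at a loss; above $163 it earns a profit.

Shutdown price = $8; break-even price = $163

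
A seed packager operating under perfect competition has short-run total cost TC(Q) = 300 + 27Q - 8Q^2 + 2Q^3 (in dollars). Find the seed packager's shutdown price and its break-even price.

AVC = 27 - 8Q + 2Q^2; minimized at Q = 2, giving min AVC = $19. That is the shutdown price.
ATC = 300/Q + 27 - 8Q + 2Q^2. Setting dATC/dQ = −300/Q^2 − 8 + 4Q = 0 gives Q = 5 (since 4·5^3 − 8·5^2 = 300).
min ATC = 300/5 + 27 − 8·5 + 2·5^2 = $97. That is the break-even price.
For $19 ≤ P < $97 the firm produces at a loss; below $19 it shuts down.

Shutdown price = $19; break-even price = $97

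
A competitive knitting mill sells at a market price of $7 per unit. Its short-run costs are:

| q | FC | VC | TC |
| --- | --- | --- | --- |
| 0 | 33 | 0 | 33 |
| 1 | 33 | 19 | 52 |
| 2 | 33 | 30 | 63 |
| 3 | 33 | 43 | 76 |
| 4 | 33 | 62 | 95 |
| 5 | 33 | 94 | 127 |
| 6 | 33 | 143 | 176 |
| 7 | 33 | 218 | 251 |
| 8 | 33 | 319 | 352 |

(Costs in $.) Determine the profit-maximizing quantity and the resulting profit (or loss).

q = 0 (shut down); profit = -$33

Compute π = P·q − TC at each output: q=0: -33; q=1: -45; q=2: -49; q=3: -55; q=4: -67; q=5: -92; q=6: -134; q=7: -202; q=8: -296.
Profit is highest at q = 0. Equivalently, the lowest AVC in the table is 43/3 ≈ $14.33 at q = 3, and P = $7 falls below it — price never covers variable cost, so the firm shuts down and loses only its fixed cost.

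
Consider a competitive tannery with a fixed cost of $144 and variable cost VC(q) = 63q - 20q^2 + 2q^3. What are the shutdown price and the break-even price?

Shutdown price = $13; break-even price = $39

AVC = 63 - 20q + 2q^2; minimized at q = 5, giving min AVC = $13. That is the shutdown price.
ATC = 144/q + 63 - 20q + 2q^2. Setting dATC/dq = −144/q^2 − 20 + 4q = 0 gives q = 6 (since 4·6^3 − 20·6^2 = 144).
min ATC = 144/6 + 63 − 20·6 + 2·6^2 = $39. That is the break-even price.
For $13 ≤ P < $39 the firm produces at a loss; below $13 it shuts down.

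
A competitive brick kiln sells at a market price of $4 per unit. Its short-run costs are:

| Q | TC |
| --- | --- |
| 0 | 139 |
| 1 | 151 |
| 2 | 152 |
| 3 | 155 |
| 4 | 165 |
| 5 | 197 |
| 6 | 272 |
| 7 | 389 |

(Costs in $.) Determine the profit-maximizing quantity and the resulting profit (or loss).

Q = 0 (shut down); profit = -$139

Profit at each row (π = 4Q − TC): Q=0: -139; Q=1: -147; Q=2: -144; Q=3: -143; Q=4: -149; Q=5: -177; Q=6: -248; Q=7: -361.
Profit is highest at Q = 0. Equivalently, the lowest AVC in the table is 16/3 ≈ $5.33 at Q = 3, and P = $4 falls below it — price never covers variable cost, so the firm shuts down and loses only its fixed cost.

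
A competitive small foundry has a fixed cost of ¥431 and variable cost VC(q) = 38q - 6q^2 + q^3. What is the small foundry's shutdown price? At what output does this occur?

¥29 per unit, at q = 3

Short-run supply begins at min AVC. From VC = 38q - 6q^2 + q^3, AVC = 38 - 6q + q^2.
dAVC/dq = -6 + 2q = 0 gives q = 3. min AVC = 38 - 6·3 + 3^2 = 29.
The firm shuts down for any P below ¥29.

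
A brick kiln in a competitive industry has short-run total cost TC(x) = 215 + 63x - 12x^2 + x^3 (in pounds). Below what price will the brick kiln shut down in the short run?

£27 per unit

The shutdown price is the minimum of AVC. VC = 63x - 12x^2 + x^3, so AVC = 63 - 12x + x^2.
dAVC/dx = -12 + 2x = 0 gives x = 6. min AVC = 63 - 12·6 + 6^2 = 27.
So the shutdown price is £27.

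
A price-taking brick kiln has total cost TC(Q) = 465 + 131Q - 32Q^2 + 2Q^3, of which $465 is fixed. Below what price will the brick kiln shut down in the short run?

The shutdown price is the minimum of AVC. VC = 131Q - 32Q^2 + 2Q^3, so AVC = 131 - 32Q + 2Q^2.
dAVC/dQ = -32 + 4Q = 0 gives Q = 8. min AVC = 131 - 32·8 + 2·8^2 = 3.
So the shutdown price is $3.

$3 per unit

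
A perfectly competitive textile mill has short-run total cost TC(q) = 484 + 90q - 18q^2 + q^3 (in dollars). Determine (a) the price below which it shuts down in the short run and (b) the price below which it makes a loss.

Shutdown price = min AVC. AVC = 90 - 18q + q^2, with vertex at q = 9 and minimum $9.
ATC = 484/q + 90 - 18q + q^2. Setting dATC/dq = −484/q^2 − 18 + 2q = 0 gives q = 11 (since 2·11^3 − 18·11^2 = 484).
min ATC = 484/11 + 90 − 18·11 + 11^2 = $57. That is the break-even price.
Between these two prices the firm operates at a loss; above $57 it earns a profit.

Shutdown price = $9; break-even price = $57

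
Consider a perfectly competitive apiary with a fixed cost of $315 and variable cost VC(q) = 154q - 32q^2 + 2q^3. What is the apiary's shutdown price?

$26 per unit

The shutdown price is the minimum of AVC. VC = 154q - 32q^2 + 2q^3, so AVC = 154 - 32q + 2q^2.
At the minimum of AVC, MC = AVC. MC = 154 - 64q + 6q^2; setting MC = AVC gives 4q^2 - 32q = 0, so q = 8. min AVC = 26.
For P < $26 the firm produces nothing.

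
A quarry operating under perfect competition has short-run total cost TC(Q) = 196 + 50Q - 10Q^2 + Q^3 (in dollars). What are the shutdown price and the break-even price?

AVC = 50 - 10Q + Q^2; minimized at Q = 5, giving min AVC = $25. That is the shutdown price.
ATC = 196/Q + 50 - 10Q + Q^2. Setting dATC/dQ = −196/Q^2 − 10 + 2Q = 0 gives Q = 7 (since 2·7^3 − 10·7^2 = 196).
min ATC = 196/7 + 50 − 10·7 + 7^2 = $57. That is the break-even price.
Between these two prices the firm operates at a loss; above $57 it earns a profit.

Shutdown price = $25; break-even price = $57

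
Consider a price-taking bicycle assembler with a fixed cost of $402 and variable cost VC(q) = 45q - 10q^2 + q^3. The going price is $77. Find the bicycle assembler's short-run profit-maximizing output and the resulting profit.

AVC = 45 - 10q + q^2; min AVC = $20 at q = 5. Since P = $77 ≥ min AVC, the firm produces.
With MC = 45 - 20q + 3q^2, P = MC on the upward-sloping part at q* = 8.
TR = 77·8 = 616. TC = 402 + 232 = 634. Profit = 616 − 634 = -$18.
Shutting down would mean losing the fixed cost of $402, so operating at a loss of $18 is better by $384.

Profit = -$18 at q = 8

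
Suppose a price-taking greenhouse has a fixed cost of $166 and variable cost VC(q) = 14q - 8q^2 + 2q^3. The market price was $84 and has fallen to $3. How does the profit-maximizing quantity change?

AVC = 14 - 8q + 2q^2, minimized at q = 2 where min AVC = $6. MC = 14 - 16q + 6q^2.
At P = $84 ≥ min AVC, set P = MC on the rising branch: q = 5.
At P = $3 < min AVC = $6, price no longer covers variable cost at any output, so the firm shuts down: q = 0.

Output falls from 5 to 0 (the firm shuts down)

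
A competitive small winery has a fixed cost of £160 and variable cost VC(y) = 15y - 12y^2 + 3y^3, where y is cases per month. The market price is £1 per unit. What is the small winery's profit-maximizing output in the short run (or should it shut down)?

Strip out fixed cost: VC = 15y - 12y^2 + 3y^3. Then AVC = 15 - 12y + 3y^2 and MC = 15 - 24y + 9y^2.
AVC hits its minimum where MC = AVC, at y = 2, giving min AVC = 15 - 12·2 + 3·2^2 = £3.
P = £1 lies below min AVC = £3; no output level covers variable cost.
Best response: produce nothing and absorb the £160 fixed cost.

Shut down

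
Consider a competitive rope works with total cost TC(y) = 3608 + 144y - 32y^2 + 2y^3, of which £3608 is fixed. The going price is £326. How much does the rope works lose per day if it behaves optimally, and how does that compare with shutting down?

AVC = 144 - 32y + 2y^2 has its minimum £16 at y = 8; price £326 clears that bar, so the firm operates.
With MC = 144 - 64y + 6y^2, P = MC on the upward-sloping part at y* = 13.
TR = 326·13 = 4238. TC = 3608 + 858 = 4466. Profit = 4238 − 4466 = -£228.
Shutting down would mean losing the fixed cost of £3608, so operating at a loss of £228 is better by £3380.

Profit = -£228 at y = 13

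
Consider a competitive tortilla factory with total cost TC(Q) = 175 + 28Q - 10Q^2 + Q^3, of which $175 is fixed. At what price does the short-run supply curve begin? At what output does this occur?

$3 per unit, at Q = 5

The firm shuts down when price falls below the minimum of average variable cost. AVC = VC/Q = 28 - 10Q + Q^2.
At the minimum of AVC, MC = AVC. MC = 28 - 20Q + 3Q^2; setting MC = AVC gives 2Q^2 - 10Q = 0, so Q = 5. min AVC = 3.
The firm shuts down for any P below $3.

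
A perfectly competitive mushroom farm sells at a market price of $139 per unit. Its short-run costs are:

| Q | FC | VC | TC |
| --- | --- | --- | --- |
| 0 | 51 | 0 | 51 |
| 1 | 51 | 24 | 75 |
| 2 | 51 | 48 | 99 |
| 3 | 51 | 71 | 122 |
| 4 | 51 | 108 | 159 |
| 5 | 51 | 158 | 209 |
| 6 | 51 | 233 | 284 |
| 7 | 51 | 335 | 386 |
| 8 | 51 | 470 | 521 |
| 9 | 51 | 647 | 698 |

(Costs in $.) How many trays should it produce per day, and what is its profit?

Q = 8; profit = $591

Compute π = P·Q − TC at each output: Q=0: -51; Q=1: 64; Q=2: 179; Q=3: 295; Q=4: 397; Q=5: 486; Q=6: 550; Q=7: 587; Q=8: 591; Q=9: 553.
Profit is maximized at Q = 8. AVC there is 470/8 = $58.75 ≤ P, so producing beats shutting down (which would give -$51).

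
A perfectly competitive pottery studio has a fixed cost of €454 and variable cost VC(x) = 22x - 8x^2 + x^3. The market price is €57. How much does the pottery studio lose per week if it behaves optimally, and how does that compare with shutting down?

AVC = 22 - 8x + x^2 has its minimum €6 at x = 4; price €57 clears that bar, so the firm operates.
MC = 22 - 16x + 3x^2. Setting P = MC and taking the root on the rising branch gives x* = 7.
TR = 57·7 = 399. TC = 454 + 105 = 559. Profit = 399 − 559 = -€160.
By producing, the firm covers all variable cost plus €294 of fixed cost; shutting down would lose the full €454.

Profit = -€160 at x = 7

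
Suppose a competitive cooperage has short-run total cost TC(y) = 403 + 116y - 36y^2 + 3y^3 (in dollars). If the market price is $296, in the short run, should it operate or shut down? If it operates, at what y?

From TC, MC = TC'(y) = 116 - 72y + 9y^2 and AVC = VC/y = 116 - 36y + 3y^2.
AVC is minimized where dAVC/dy = -36 + 6y = 0, at y = 6; min AVC = 116 - 36·6 + 3·6^2 = $8.
P = $296 exceeds min AVC = $8, so the firm stays open.
Set P = MC: 296 = 116 - 72y + 9y^2 → -180 - 72y + 9y^2 = 0. The roots are y = -2 and y = 10; the profit-maximizing output is on the rising part of MC, so y* = 10.
Check: AVC at y = 10 is $56 ≤ P, so revenue covers variable cost.
Profit = P·y − TC = 296·10 − 963 = $1997.

Produce at y = 10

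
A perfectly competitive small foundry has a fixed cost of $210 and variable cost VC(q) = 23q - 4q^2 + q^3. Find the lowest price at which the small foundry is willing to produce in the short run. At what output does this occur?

$19 per unit, at q = 2

The shutdown price is the minimum of AVC. VC = 23q - 4q^2 + q^3, so AVC = 23 - 4q + q^2.
At the minimum of AVC, MC = AVC. MC = 23 - 8q + 3q^2; setting MC = AVC gives 2q^2 - 4q = 0, so q = 2. min AVC = 19.
The firm shuts down for any P below $19.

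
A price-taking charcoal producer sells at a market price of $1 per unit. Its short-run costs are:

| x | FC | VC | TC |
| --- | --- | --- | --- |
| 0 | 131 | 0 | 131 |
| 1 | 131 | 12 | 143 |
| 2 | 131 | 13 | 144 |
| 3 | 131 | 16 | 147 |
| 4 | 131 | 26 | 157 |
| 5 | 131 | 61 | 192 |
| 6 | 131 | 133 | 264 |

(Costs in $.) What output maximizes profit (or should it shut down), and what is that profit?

x = 0 (shut down); profit = -$131

Profit at each row (π = 1x − TC): x=0: -131; x=1: -142; x=2: -142; x=3: -144; x=4: -153; x=5: -187; x=6: -258.
Profit is highest at x = 0. Equivalently, the lowest AVC in the table is 16/3 ≈ $5.33 at x = 3, and P = $1 falls below it — price never covers variable cost, so the firm shuts down and loses only its fixed cost.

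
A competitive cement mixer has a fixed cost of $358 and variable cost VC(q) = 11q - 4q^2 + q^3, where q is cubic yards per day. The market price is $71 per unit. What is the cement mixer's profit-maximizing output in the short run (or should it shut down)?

Produce at q = 6

Variable cost is VC = 11q - 4q^2 + q^3, so AVC = VC/q = 11 - 4q + q^2 and MC = dTC/dq = 11 - 8q + 3q^2.
AVC hits its minimum where MC = AVC, at q = 2, giving min AVC = 11 - 4·2 + 2^2 = $7.
Since P = $71 ≥ min AVC = $7, price covers variable cost and the firm should produce.
Set P = MC: 71 = 11 - 8q + 3q^2 → -60 - 8q + 3q^2 = 0. The roots are q = -10/3 and q = 6; the profit-maximizing output is on the rising part of MC, so q* = 6.
Check: AVC at q = 6 is $23 ≤ P, so revenue covers variable cost.
Profit = P·q − TC = 71·6 − 496 = -$70, a loss, but smaller than the $358 fixed cost the firm would lose by shutting down.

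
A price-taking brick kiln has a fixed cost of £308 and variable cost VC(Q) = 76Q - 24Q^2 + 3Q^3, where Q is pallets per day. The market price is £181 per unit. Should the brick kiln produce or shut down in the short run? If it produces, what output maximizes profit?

Produce at Q = 7

Strip out fixed cost: VC = 76Q - 24Q^2 + 3Q^3. Then AVC = 76 - 24Q + 3Q^2 and MC = 76 - 48Q + 9Q^2.
AVC hits its minimum where MC = AVC, at Q = 4, giving min AVC = 76 - 24·4 + 3·4^2 = £28.
Because £181 ≥ £28, revenue can cover variable cost; the firm operates.
P = MC gives -105 - 48Q + 9Q^2 = 0, with roots -5/3 and 7. Take the larger (rising MC): Q* = 7.
Check: AVC at Q = 7 is £55 ≤ P, so revenue covers variable cost.
Profit = P·Q − TC = 181·7 − 693 = £574.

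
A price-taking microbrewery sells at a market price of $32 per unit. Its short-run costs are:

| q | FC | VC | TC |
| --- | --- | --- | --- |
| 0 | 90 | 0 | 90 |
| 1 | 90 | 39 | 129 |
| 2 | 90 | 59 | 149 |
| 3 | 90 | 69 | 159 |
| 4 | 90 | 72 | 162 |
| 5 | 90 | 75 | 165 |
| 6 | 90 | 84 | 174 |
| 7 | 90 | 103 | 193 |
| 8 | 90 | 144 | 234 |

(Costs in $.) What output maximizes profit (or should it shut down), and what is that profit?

q = 7; profit = $31

Tabulate TR − TC: q=0: -90; q=1: -97; q=2: -85; q=3: -63; q=4: -34; q=5: -5; q=6: 18; q=7: 31; q=8: 22.
Profit is maximized at q = 7. AVC there is 103/7 = $14.71 ≤ P, so producing beats shutting down (which would give -$90).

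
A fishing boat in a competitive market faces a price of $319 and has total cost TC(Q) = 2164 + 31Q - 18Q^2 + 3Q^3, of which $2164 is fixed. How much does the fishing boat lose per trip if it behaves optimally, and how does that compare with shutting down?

AVC = 31 - 18Q + 3Q^2 has its minimum $4 at Q = 3; price $319 clears that bar, so the firm operates.
MC = 31 - 36Q + 9Q^2. Setting P = MC and taking the root on the rising branch gives Q* = 8.
TR = 319·8 = 2552. TC = 2164 + 632 = 2796. Profit = 2552 − 2796 = -$244.
That loss of $244 beats the $2164 the firm would lose by shutting down; producing recovers $1920 of fixed cost.

Profit = -$244 at Q = 8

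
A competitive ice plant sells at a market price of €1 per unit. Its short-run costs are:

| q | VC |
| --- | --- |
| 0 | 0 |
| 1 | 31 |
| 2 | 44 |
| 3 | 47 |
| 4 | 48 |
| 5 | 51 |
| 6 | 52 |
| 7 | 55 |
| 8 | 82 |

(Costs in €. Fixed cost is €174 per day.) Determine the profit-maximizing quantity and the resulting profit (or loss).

q = 0 (shut down); profit = -€174

Tabulate TR − TC: q=0: -174; q=1: -204; q=2: -216; q=3: -218; q=4: -218; q=5: -220; q=6: -220; q=7: -222; q=8: -248.
Profit is highest at q = 0. Equivalently, the lowest AVC in the table is 55/7 ≈ €7.86 at q = 7, and P = €1 falls below it — price never covers variable cost, so the firm shuts down and loses only its fixed cost.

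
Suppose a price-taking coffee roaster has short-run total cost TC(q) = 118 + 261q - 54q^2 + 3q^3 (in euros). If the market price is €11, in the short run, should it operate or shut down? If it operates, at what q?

From TC, MC = TC'(q) = 261 - 108q + 9q^2 and AVC = VC/q = 261 - 54q + 3q^2.
AVC hits its minimum where MC = AVC, at q = 9, giving min AVC = 261 - 54·9 + 3·9^2 = €18.
With P < min AVC (€11 < €18), every unit sold adds to the loss.
The firm minimizes its loss by shutting down and losing only its fixed cost of €118.

Shut down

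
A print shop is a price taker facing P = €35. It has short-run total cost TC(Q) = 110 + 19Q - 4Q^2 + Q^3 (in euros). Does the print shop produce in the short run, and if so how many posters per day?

Produce at Q = 4

Variable cost is VC = 19Q - 4Q^2 + Q^3, so AVC = VC/Q = 19 - 4Q + Q^2 and MC = dTC/dQ = 19 - 8Q + 3Q^2.
AVC is minimized where dAVC/dQ = -4 + 2Q = 0, at Q = 2; min AVC = 19 - 4·2 + 2^2 = €15.
P = €35 exceeds min AVC = €15, so the firm stays open.
Set P = MC: 35 = 19 - 8Q + 3Q^2 → -16 - 8Q + 3Q^2 = 0. The roots are Q = -4/3 and Q = 4; the profit-maximizing output is on the rising part of MC, so Q* = 4.
Check: AVC at Q = 4 is €19 ≤ P, so revenue covers variable cost.
Profit = P·Q − TC = 35·4 − 186 = -€46, a loss, but smaller than the €110 fixed cost the firm would lose by shutting down.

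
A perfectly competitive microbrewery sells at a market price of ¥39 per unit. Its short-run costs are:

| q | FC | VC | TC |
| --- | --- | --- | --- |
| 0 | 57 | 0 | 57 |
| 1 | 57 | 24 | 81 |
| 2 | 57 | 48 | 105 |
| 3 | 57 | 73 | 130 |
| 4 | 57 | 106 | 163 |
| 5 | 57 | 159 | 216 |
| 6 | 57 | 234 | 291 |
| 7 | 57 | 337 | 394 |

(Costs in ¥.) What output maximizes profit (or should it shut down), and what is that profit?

Compute π = P·q − TC at each output: q=0: -57; q=1: -42; q=2: -27; q=3: -13; q=4: -7; q=5: -21; q=6: -57; q=7: -121.
Profit is maximized at q = 4. AVC there is 106/4 = ¥26.50 ≤ P, so producing beats shutting down (which would give -¥57).

q = 4; profit = -¥7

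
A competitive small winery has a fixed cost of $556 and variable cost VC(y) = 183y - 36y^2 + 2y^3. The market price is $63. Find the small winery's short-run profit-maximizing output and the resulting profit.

AVC = 183 - 36y + 2y^2; min AVC = $21 at y = 9. Since P = $63 ≥ min AVC, the firm produces.
MC = 183 - 72y + 6y^2. Setting P = MC and taking the root on the rising branch gives y* = 10.
TR = 63·10 = 630. TC = 556 + 230 = 786. Profit = 630 − 786 = -$156.
By producing, the firm covers all variable cost plus $400 of fixed cost; shutting down would lose the full $556.

Profit = -$156 at y = 10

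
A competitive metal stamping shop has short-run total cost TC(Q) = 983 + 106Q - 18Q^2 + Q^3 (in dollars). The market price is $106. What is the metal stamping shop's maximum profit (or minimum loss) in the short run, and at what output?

AVC = 106 - 18Q + Q^2 has its minimum $25 at Q = 9; price $106 clears that bar, so the firm operates.
With MC = 106 - 36Q + 3Q^2, P = MC on the upward-sloping part at Q* = 12.
TR = 106·12 = 1272. TC = 983 + 408 = 1391. Profit = 1272 − 1391 = -$119.
By producing, the firm covers all variable cost plus $864 of fixed cost; shutting down would lose the full $983.

Profit = -$119 at Q = 12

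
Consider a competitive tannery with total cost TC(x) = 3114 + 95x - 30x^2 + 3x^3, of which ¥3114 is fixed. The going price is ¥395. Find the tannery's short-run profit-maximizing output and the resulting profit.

Profit = -¥114 at x = 10

AVC = 95 - 30x + 3x^2; min AVC = ¥20 at x = 5. Since P = ¥395 ≥ min AVC, the firm produces.
With MC = 95 - 60x + 9x^2, P = MC on the upward-sloping part at x* = 10.
TR = 395·10 = 3950. TC = 3114 + 950 = 4064. Profit = 3950 − 4064 = -¥114.
That loss of ¥114 beats the ¥3114 the firm would lose by shutting down; producing recovers ¥3000 of fixed cost.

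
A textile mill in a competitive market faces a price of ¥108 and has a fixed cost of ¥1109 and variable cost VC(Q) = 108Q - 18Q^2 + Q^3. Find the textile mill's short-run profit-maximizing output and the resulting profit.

AVC = 108 - 18Q + Q^2; min AVC = ¥27 at Q = 9. Since P = ¥108 ≥ min AVC, the firm produces.
MC = 108 - 36Q + 3Q^2. Setting P = MC and taking the root on the rising branch gives Q* = 12.
TR = 108·12 = 1296. TC = 1109 + 432 = 1541. Profit = 1296 − 1541 = -¥245.
By producing, the firm covers all variable cost plus ¥864 of fixed cost; shutting down would lose the full ¥1109.

Profit = -¥245 at Q = 12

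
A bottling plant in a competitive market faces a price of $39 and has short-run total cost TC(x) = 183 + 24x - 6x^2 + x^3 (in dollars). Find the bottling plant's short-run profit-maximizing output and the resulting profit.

AVC = 24 - 6x + x^2; min AVC = $15 at x = 3. Since P = $39 ≥ min AVC, the firm produces.
MC = 24 - 12x + 3x^2. Setting P = MC and taking the root on the rising branch gives x* = 5.
TR = 39·5 = 195. TC = 183 + 95 = 278. Profit = 195 − 278 = -$83.
By producing, the firm covers all variable cost plus $100 of fixed cost; shutting down would lose the full $183.

Profit = -$83 at x = 5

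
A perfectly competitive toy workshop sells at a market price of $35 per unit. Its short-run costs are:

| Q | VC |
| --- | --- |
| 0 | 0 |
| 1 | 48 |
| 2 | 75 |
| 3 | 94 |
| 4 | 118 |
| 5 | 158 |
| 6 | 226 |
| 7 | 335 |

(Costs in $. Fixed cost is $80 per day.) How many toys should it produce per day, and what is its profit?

Profit at each row (π = 35Q − TC): Q=0: -80; Q=1: -93; Q=2: -85; Q=3: -69; Q=4: -58; Q=5: -63; Q=6: -96; Q=7: -170.
Profit is maximized at Q = 4. AVC there is 118/4 = $29.50 ≤ P, so producing beats shutting down (which would give -$80).

Q = 4; profit = -$58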